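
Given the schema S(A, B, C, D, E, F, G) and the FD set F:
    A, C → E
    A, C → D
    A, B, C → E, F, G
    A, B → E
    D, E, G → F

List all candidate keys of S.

Attributes never on any right-hand side: {A, B, C} — every candidate key must contain all of them.
{A, B, C} is a candidate key since {A, B, C}⁺ = {A, B, C, D, E, F, G} covers every attribute.
No smaller or unrelated set reaches every attribute, so there are no other keys.

{A, B, C}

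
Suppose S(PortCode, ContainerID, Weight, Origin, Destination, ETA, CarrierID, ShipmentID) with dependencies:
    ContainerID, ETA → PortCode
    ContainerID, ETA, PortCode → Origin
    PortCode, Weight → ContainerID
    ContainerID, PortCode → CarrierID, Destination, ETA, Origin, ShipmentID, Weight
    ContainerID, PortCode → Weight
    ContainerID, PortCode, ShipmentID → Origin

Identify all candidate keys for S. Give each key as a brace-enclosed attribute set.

{ContainerID, ETA}, {ContainerID, PortCode}, {PortCode, Weight}

{ContainerID, ETA}⁺ = {CarrierID, ContainerID, Destination, ETA, Origin, PortCode, ShipmentID, Weight} — all of the relation — so {ContainerID, ETA} is a candidate key.
{ContainerID, PortCode}⁺ = {CarrierID, ContainerID, Destination, ETA, Origin, PortCode, ShipmentID, Weight} — all of the relation — so {ContainerID, PortCode} is a candidate key.
{PortCode, Weight}⁺ = {CarrierID, ContainerID, Destination, ETA, Origin, PortCode, ShipmentID, Weight} — all of the relation — so {PortCode, Weight} is a candidate key.
No proper subset of any of these is a key, and no other minimal superkey exists.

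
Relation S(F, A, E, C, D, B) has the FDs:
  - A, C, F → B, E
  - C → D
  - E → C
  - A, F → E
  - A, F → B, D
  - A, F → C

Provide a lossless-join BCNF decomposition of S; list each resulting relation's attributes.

{A, B, E, F}; {C, D}; {C, E}

Candidate key of the original relation: {A, F}.
Within {A, B, C, D, E, F}: {C}⁺ ∩ {A, B, C, D, E, F} = {C, D}, not the whole set, so C → D violates BCNF; decompose into {C, D} and {A, B, C, E, F}.
{C, D}: every determinant is a superkey — BCNF.
Within {A, B, C, E, F}: {E}⁺ ∩ {A, B, C, E, F} = {C, E}, not the whole set, so E → C violates BCNF; decompose into {C, E} and {A, B, E, F}.
{C, E}: every determinant is a superkey — BCNF.
{A, B, E, F}: every determinant is a superkey — BCNF.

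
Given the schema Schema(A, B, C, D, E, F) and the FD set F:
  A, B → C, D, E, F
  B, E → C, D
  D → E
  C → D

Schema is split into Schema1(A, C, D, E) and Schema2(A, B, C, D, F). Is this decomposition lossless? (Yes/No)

Yes

The shared attributes are {A, C, D} and {A, C, D}⁺ = {A, C, D, E}.
Schema1 is contained in that closure, so Schema1 ∩ Schema2 → Schema1 holds and the join is lossless.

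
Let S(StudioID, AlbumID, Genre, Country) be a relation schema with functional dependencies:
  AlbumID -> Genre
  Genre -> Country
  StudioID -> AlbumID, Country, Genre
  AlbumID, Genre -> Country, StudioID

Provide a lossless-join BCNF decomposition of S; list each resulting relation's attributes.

{AlbumID, Genre, StudioID}; {Country, Genre}

Candidate keys of the original relation: {AlbumID}, {StudioID}.
{AlbumID, Country, Genre, StudioID}: {Genre} determines {Country, Genre} here but is not a superkey — split on Genre -> Country, giving {Country, Genre} and {AlbumID, Genre, StudioID}.
{Country, Genre} has no BCNF violation.
{AlbumID, Genre, StudioID} has no BCNF violation.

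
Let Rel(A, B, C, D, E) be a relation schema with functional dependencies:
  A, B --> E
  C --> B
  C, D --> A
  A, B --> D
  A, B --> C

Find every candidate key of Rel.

Closure of {A, B} is {A, B, C, D, E}, the whole schema; {A, B} is a candidate key.
Closure of {A, C} is {A, B, C, D, E}, the whole schema; {A, C} is a candidate key.
Closure of {C, D} is {A, B, C, D, E}, the whole schema; {C, D} is a candidate key.
These are minimal and exhaustive — every other superkey contains one of them.

{A, B}, {A, C}, {C, D}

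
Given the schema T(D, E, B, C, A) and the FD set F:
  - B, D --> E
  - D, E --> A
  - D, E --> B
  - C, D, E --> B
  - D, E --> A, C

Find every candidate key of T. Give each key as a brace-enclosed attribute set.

{B, D}, {D, E}

No FD produces {D}, so it must be in every candidate key.
{B, D}⁺ = {A, B, C, D, E}, which is every attribute, so {B, D} is a candidate key.
{D, E}⁺ = {A, B, C, D, E}, which is every attribute, so {D, E} is a candidate key.
These are minimal and exhaustive — every other superkey contains one of them.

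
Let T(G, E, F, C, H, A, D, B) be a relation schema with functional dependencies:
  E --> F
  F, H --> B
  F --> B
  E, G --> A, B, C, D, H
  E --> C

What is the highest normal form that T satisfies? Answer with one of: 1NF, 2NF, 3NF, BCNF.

Candidate key: {E, G}. Prime attributes: {E, G}.
E --> F: {E}⁺ = {B, C, E, F}, which is not all of the attributes, so the left side is not a superkey — BCNF is violated.
E --> F determines the non-prime attribute {F} from a non-superkey — 3NF is violated.
{E} is a proper subset of the key {E, G}, and {E}⁺ contains the non-prime attributes {B, C, F} — a partial dependency, so 2NF is violated.

1NF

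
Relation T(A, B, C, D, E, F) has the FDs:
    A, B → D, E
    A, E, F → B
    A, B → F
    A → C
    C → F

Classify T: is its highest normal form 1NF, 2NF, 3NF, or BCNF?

1NF

Candidate keys: {A, B}, {A, E}. Prime attributes: {A, B, E}.
For A → C we have {A}⁺ = {A, C, F}; {A} is not a superkey, so BCNF fails.
A → C has non-prime {C} on the right and a non-superkey on the left, so 3NF fails.
The proper key subset {A} of {A, B} determines non-prime {C, F}, so the relation is not even in 2NF.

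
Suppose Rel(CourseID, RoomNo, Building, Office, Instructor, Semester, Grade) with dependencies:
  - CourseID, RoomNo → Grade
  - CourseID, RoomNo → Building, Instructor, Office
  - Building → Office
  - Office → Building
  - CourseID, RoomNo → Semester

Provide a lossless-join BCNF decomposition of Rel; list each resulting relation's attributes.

Candidate key of the original relation: {CourseID, RoomNo}.
{Building, CourseID, Grade, Instructor, Office, RoomNo, Semester}: {Building} determines {Building, Office} here but is not a superkey — split on Building → Office, giving {Building, Office} and {Building, CourseID, Grade, Instructor, RoomNo, Semester}.
{Building, Office}: every determinant is a superkey — BCNF.
{Building, CourseID, Grade, Instructor, RoomNo, Semester}: every determinant is a superkey — BCNF.

{Building, CourseID, Grade, Instructor, RoomNo, Semester}; {Building, Office}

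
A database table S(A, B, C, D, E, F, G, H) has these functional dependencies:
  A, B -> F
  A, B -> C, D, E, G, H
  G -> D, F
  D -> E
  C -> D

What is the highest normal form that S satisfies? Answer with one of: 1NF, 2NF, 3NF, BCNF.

Candidate key: {A, B}. Prime attributes: {A, B}.
G -> D, F: {G}⁺ = {D, E, F, G}, which is not all of the attributes, so the left side is not a superkey — BCNF is violated.
G -> D, F determines the non-prime attributes {D, F} from a non-superkey — 3NF is violated.
Checking every proper subset of each key, none determines a non-prime attribute — 2NF is satisfied.

2NF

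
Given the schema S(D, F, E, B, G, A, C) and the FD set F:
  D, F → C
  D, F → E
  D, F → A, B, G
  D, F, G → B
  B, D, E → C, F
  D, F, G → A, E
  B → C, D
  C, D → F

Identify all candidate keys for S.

{B}, {C, D}, {D, F}

{B}⁺ = {A, B, C, D, E, F, G} — all of the relation — so {B} is a candidate key.
{C, D}⁺ = {A, B, C, D, E, F, G} — all of the relation — so {C, D} is a candidate key.
{D, F}⁺ = {A, B, C, D, E, F, G} — all of the relation — so {D, F} is a candidate key.
These are minimal and exhaustive — every other superkey contains one of them.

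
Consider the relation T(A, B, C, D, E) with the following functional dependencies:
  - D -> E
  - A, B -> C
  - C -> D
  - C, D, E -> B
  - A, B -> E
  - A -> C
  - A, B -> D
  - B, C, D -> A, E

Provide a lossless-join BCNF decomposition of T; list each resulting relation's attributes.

{A, B, C, D}; {D, E}

Candidate keys of the original relation: {A}, {C}.
In {A, B, C, D, E}, {D} is not a superkey ({D}⁺ restricted to this set is {D, E}), so split on D -> E into {D, E} and {A, B, C, D}.
{D, E}: every determinant is a superkey — BCNF.
{A, B, C, D}: every determinant is a superkey — BCNF.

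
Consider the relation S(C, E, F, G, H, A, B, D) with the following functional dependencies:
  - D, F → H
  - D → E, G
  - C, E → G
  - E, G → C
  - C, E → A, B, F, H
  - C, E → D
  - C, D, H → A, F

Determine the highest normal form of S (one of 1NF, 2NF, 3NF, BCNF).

BCNF

Candidate keys: {C, E}, {D}, {E, G}. Prime attributes: {C, D, E, G}.
Every FD has a superkey on the left, so the relation is in BCNF.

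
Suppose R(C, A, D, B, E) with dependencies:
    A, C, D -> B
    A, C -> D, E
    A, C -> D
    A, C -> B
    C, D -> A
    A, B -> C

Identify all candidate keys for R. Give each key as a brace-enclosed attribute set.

{A, B}⁺ = {A, B, C, D, E}, which is every attribute, so {A, B} is a candidate key.
{A, C}⁺ = {A, B, C, D, E}, which is every attribute, so {A, C} is a candidate key.
{C, D}⁺ = {A, B, C, D, E}, which is every attribute, so {C, D} is a candidate key.
No proper subset of any of these is a key, and no other minimal superkey exists.

{A, B}, {A, C}, {C, D}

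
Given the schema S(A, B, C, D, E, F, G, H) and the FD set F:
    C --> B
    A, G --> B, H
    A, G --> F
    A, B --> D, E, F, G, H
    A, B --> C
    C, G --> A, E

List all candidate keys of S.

{A, B}, {A, C}, {A, G}, {C, G}

Closure of {A, B} is {A, B, C, D, E, F, G, H}, the whole schema; {A, B} is a candidate key.
Closure of {A, C} is {A, B, C, D, E, F, G, H}, the whole schema; {A, C} is a candidate key.
Closure of {A, G} is {A, B, C, D, E, F, G, H}, the whole schema; {A, G} is a candidate key.
Closure of {C, G} is {A, B, C, D, E, F, G, H}, the whole schema; {C, G} is a candidate key.
No proper subset of any of these is a key, and no other minimal superkey exists.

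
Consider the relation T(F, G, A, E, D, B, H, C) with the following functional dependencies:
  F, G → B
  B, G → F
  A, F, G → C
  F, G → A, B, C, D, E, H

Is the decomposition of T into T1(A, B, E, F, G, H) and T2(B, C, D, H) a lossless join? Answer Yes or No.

No

Common attributes: {B, H}; their closure is {B, H}.
Neither T1 nor T2 is contained in that closure, so the decomposition is lossy.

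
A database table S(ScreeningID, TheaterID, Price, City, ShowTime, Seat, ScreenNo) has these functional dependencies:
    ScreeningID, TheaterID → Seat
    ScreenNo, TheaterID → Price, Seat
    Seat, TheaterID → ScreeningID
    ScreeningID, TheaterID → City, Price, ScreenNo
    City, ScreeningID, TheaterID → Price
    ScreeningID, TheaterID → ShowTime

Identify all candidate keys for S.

{ScreenNo, TheaterID}, {ScreeningID, TheaterID}, {Seat, TheaterID}

Attributes never on any right-hand side: {TheaterID} — every candidate key must contain it.
Closure of {ScreenNo, TheaterID} is {City, Price, ScreenNo, ScreeningID, Seat, ShowTime, TheaterID}, the whole schema; {ScreenNo, TheaterID} is a candidate key.
Closure of {ScreeningID, TheaterID} is {City, Price, ScreenNo, ScreeningID, Seat, ShowTime, TheaterID}, the whole schema; {ScreeningID, TheaterID} is a candidate key.
Closure of {Seat, TheaterID} is {City, Price, ScreenNo, ScreeningID, Seat, ShowTime, TheaterID}, the whole schema; {Seat, TheaterID} is a candidate key.
No proper subset of any of these is a key, and no other minimal superkey exists.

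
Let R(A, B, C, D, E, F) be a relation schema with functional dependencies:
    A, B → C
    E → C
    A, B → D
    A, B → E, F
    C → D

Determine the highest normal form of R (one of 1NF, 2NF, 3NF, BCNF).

Candidate key: {A, B}. Prime attributes: {A, B}.
E → C: {E}⁺ = {C, D, E}, which is not all of the attributes, so the left side is not a superkey — BCNF is violated.
Because {C} is non-prime and the left side of E → C is not a superkey, the relation is not in 3NF.
Checking every proper subset of each key, none determines a non-prime attribute — 2NF is satisfied.

2NF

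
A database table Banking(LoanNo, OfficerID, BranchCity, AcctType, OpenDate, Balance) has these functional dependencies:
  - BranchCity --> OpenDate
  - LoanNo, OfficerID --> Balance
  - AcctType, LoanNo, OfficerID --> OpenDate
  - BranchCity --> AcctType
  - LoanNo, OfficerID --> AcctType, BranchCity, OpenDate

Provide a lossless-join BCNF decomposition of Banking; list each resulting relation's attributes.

Candidate key of the original relation: {LoanNo, OfficerID}.
In {AcctType, Balance, BranchCity, LoanNo, OfficerID, OpenDate}, {BranchCity} is not a superkey ({BranchCity}⁺ restricted to this set is {AcctType, BranchCity, OpenDate}), so split on BranchCity --> AcctType, OpenDate into {AcctType, BranchCity, OpenDate} and {Balance, BranchCity, LoanNo, OfficerID}.
{AcctType, BranchCity, OpenDate}: every determinant is a superkey — BCNF.
{Balance, BranchCity, LoanNo, OfficerID}: every determinant is a superkey — BCNF.

{AcctType, BranchCity, OpenDate}; {Balance, BranchCity, LoanNo, OfficerID}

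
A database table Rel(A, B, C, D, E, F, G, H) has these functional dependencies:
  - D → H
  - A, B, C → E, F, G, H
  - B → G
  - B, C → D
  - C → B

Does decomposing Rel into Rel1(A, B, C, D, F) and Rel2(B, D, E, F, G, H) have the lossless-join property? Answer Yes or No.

Rel1 ∩ Rel2 = {B, D, F}; its closure under F is {B, D, F, G, H}.
Rel1 ⊄ {B, D, F, G, H} and Rel2 ⊄ {B, D, F, G, H}, so the split is lossy.

No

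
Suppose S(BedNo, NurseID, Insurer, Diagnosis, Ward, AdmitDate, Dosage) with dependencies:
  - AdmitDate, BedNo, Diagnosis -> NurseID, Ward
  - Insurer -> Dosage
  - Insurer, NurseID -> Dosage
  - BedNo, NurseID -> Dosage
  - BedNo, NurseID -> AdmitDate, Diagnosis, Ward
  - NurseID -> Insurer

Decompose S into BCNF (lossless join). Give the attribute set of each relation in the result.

Candidate keys of the original relation: {AdmitDate, BedNo, Diagnosis}, {BedNo, NurseID}.
Within {AdmitDate, BedNo, Diagnosis, Dosage, Insurer, NurseID, Ward}: {Insurer}⁺ ∩ {AdmitDate, BedNo, Diagnosis, Dosage, Insurer, NurseID, Ward} = {Dosage, Insurer}, not the whole set, so Insurer -> Dosage violates BCNF; decompose into {Dosage, Insurer} and {AdmitDate, BedNo, Diagnosis, Insurer, NurseID, Ward}.
{Dosage, Insurer} has no BCNF violation.
Within {AdmitDate, BedNo, Diagnosis, Insurer, NurseID, Ward}: {NurseID}⁺ ∩ {AdmitDate, BedNo, Diagnosis, Insurer, NurseID, Ward} = {Insurer, NurseID}, not the whole set, so NurseID -> Insurer violates BCNF; decompose into {Insurer, NurseID} and {AdmitDate, BedNo, Diagnosis, NurseID, Ward}.
{Insurer, NurseID} has no BCNF violation.
{AdmitDate, BedNo, Diagnosis, NurseID, Ward} has no BCNF violation.

{AdmitDate, BedNo, Diagnosis, NurseID, Ward}; {Dosage, Insurer}; {Insurer, NurseID}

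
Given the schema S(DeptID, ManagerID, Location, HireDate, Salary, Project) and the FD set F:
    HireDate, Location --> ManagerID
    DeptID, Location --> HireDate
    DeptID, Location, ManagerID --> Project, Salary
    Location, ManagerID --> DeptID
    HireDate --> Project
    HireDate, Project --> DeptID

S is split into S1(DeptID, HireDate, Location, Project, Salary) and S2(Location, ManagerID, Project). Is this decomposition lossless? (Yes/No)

No

Common attributes: {Location, Project}; their closure is {Location, Project}.
Neither S1 nor S2 is contained in that closure, so the decomposition is lossy.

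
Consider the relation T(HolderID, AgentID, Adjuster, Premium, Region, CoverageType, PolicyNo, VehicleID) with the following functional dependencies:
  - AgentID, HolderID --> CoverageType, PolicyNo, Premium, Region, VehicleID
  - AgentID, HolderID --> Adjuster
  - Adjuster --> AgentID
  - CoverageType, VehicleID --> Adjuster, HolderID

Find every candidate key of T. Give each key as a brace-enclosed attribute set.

{Adjuster, HolderID}, {AgentID, HolderID}, {CoverageType, VehicleID}

{Adjuster, HolderID} is a candidate key since {Adjuster, HolderID}⁺ = {Adjuster, AgentID, CoverageType, HolderID, PolicyNo, Premium, Region, VehicleID} covers every attribute.
{AgentID, HolderID} is a candidate key since {AgentID, HolderID}⁺ = {Adjuster, AgentID, CoverageType, HolderID, PolicyNo, Premium, Region, VehicleID} covers every attribute.
{CoverageType, VehicleID} is a candidate key since {CoverageType, VehicleID}⁺ = {Adjuster, AgentID, CoverageType, HolderID, PolicyNo, Premium, Region, VehicleID} covers every attribute.
These are minimal and exhaustive — every other superkey contains one of them.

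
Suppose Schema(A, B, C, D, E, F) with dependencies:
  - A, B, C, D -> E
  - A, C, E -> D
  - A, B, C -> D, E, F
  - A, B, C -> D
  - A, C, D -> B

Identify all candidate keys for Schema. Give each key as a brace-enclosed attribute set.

{A, B, C}, {A, C, D}, {A, C, E}

No FD produces {A, C}, so they must be in every candidate key.
{A, B, C}⁺ = {A, B, C, D, E, F}, which is every attribute, so {A, B, C} is a candidate key.
{A, C, D}⁺ = {A, B, C, D, E, F}, which is every attribute, so {A, C, D} is a candidate key.
{A, C, E}⁺ = {A, B, C, D, E, F}, which is every attribute, so {A, C, E} is a candidate key.
No proper subset of any of these is a key, and no other minimal superkey exists.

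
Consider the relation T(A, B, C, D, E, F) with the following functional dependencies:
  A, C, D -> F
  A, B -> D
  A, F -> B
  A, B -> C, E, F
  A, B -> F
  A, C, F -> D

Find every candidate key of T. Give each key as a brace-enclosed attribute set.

{A, B}, {A, C, D}, {A, F}

Attributes never on any right-hand side: {A} — every candidate key must contain it.
{A, B}⁺ = {A, B, C, D, E, F} — all of the relation — so {A, B} is a candidate key.
{A, F}⁺ = {A, B, C, D, E, F} — all of the relation — so {A, F} is a candidate key.
{A, C, D}⁺ = {A, B, C, D, E, F} — all of the relation — so {A, C, D} is a candidate key.
No proper subset of any of these is a key, and no other minimal superkey exists.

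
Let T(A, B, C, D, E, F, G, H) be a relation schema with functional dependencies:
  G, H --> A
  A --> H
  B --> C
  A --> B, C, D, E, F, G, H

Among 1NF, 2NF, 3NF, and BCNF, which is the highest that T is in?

2NF

Candidate keys: {A}, {G, H}. Prime attributes: {A, G, H}.
For B --> C we have {B}⁺ = {B, C}; {B} is not a superkey, so BCNF fails.
Because {C} is non-prime and the left side of B --> C is not a superkey, the relation is not in 3NF.
Checking every proper subset of each key, none determines a non-prime attribute — 2NF is satisfied.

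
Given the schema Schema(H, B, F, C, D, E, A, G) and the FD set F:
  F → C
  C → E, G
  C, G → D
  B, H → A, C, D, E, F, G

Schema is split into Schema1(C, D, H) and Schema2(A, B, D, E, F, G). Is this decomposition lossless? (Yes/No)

No

Schema1 ∩ Schema2 = {D}; its closure under F is {D}.
The closure covers neither Schema1 nor Schema2 entirely; the join is not lossless.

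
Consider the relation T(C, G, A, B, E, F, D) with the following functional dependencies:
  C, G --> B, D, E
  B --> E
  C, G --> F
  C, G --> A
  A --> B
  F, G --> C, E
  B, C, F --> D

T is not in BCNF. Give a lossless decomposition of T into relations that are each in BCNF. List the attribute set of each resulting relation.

{A, B}; {A, C, D, F}; {A, C, F, G}; {B, E}

Candidate keys of the original relation: {C, G}, {F, G}.
{A, B, C, D, E, F, G}: {B} determines {B, E} here but is not a superkey — split on B --> E, giving {B, E} and {A, B, C, D, F, G}.
{B, E} has no BCNF violation.
{A, B, C, D, F, G}: {A} determines {A, B} here but is not a superkey — split on A --> B, giving {A, B} and {A, C, D, F, G}.
{A, B} has no BCNF violation.
{A, C, D, F, G}: {A, C, F} determines {A, C, D, F} here but is not a superkey — split on A, C, F --> D, giving {A, C, D, F} and {A, C, F, G}.
{A, C, D, F} has no BCNF violation.
{A, C, F, G} has no BCNF violation.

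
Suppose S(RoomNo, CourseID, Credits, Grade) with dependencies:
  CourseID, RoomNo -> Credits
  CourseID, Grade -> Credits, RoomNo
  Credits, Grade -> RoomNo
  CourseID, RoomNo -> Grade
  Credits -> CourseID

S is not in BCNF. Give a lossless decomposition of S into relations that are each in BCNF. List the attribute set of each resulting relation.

Candidate keys of the original relation: {CourseID, Grade}, {CourseID, RoomNo}, {Credits, Grade}, {Credits, RoomNo}.
Within {CourseID, Credits, Grade, RoomNo}: {Credits}⁺ ∩ {CourseID, Credits, Grade, RoomNo} = {CourseID, Credits}, not the whole set, so Credits -> CourseID violates BCNF; decompose into {CourseID, Credits} and {Credits, Grade, RoomNo}.
{CourseID, Credits} is in BCNF.
{Credits, Grade, RoomNo} is in BCNF.

{CourseID, Credits}; {Credits, Grade, RoomNo}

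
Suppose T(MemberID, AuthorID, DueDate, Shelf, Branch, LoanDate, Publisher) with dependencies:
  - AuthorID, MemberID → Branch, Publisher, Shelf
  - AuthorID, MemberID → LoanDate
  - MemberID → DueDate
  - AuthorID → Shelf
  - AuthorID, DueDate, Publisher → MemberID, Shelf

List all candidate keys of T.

{AuthorID} never appears on the right of any FD, so every key must include it.
{AuthorID, MemberID} is a candidate key since {AuthorID, MemberID}⁺ = {AuthorID, Branch, DueDate, LoanDate, MemberID, Publisher, Shelf} covers every attribute.
{AuthorID, DueDate, Publisher} is a candidate key since {AuthorID, DueDate, Publisher}⁺ = {AuthorID, Branch, DueDate, LoanDate, MemberID, Publisher, Shelf} covers every attribute.
These are minimal and exhaustive — every other superkey contains one of them.

{AuthorID, DueDate, Publisher}, {AuthorID, MemberID}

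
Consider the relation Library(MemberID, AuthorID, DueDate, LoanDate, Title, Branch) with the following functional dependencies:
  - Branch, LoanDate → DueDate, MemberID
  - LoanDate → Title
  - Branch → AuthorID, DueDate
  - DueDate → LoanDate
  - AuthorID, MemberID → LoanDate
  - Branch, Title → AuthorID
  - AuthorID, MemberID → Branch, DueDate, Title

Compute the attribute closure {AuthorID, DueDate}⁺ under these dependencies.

Start with {AuthorID, DueDate}.
DueDate → LoanDate applies; add {LoanDate} → now {AuthorID, DueDate, LoanDate}.
LoanDate → Title applies; add {Title} → now {AuthorID, DueDate, LoanDate, Title}.
No further FD applies.

{AuthorID, DueDate, LoanDate, Title}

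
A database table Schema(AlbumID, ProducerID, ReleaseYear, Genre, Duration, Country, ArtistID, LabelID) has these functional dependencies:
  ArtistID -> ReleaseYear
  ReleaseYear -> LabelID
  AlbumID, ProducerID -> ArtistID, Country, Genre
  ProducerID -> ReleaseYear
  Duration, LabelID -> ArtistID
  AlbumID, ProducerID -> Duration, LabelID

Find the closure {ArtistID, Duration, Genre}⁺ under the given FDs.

{ArtistID, Duration, Genre, LabelID, ReleaseYear}

Start with {ArtistID, Duration, Genre}.
ArtistID -> ReleaseYear applies; add {ReleaseYear} → now {ArtistID, Duration, Genre, ReleaseYear}.
ReleaseYear -> LabelID applies; add {LabelID} → now {ArtistID, Duration, Genre, LabelID, ReleaseYear}.
No further FD applies.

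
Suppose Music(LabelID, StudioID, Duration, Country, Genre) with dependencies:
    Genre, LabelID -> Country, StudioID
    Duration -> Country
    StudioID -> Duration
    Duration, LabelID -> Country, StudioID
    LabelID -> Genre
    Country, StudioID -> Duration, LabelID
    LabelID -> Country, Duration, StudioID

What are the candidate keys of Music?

{LabelID} is a candidate key since {LabelID}⁺ = {Country, Duration, Genre, LabelID, StudioID} covers every attribute.
{StudioID} is a candidate key since {StudioID}⁺ = {Country, Duration, Genre, LabelID, StudioID} covers every attribute.
Any other superkey properly contains one of these, so there are no further candidate keys.

{LabelID}, {StudioID}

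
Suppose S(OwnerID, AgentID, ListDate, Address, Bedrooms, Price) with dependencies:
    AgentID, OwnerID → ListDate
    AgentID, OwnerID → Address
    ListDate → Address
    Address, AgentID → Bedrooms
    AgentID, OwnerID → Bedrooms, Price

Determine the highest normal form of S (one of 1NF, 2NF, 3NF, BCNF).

Candidate key: {AgentID, OwnerID}. Prime attributes: {AgentID, OwnerID}.
ListDate → Address breaks BCNF: {ListDate}⁺ = {Address, ListDate}, so {ListDate} is not a superkey.
ListDate → Address has non-prime {Address} on the right and a non-superkey on the left, so 3NF fails.
No proper subset of a key has a non-prime attribute in its closure, so there is no partial dependency; 2NF holds.

2NF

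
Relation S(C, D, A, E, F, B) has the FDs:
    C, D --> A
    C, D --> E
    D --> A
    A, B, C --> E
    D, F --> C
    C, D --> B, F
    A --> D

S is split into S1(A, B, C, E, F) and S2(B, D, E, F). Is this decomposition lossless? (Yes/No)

No

S1 ∩ S2 = {B, E, F}; its closure under F is {B, E, F}.
Neither S1 nor S2 is contained in that closure, so the decomposition is lossy.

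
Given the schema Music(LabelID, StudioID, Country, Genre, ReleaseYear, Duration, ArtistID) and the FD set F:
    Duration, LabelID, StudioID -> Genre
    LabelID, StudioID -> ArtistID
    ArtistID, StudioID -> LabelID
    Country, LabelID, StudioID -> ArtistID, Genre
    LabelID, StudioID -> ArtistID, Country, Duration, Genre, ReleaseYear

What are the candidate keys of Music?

{ArtistID, StudioID}, {LabelID, StudioID}

Attributes never on any right-hand side: {StudioID} — every candidate key must contain it.
{ArtistID, StudioID} is a candidate key since {ArtistID, StudioID}⁺ = {ArtistID, Country, Duration, Genre, LabelID, ReleaseYear, StudioID} covers every attribute.
{LabelID, StudioID} is a candidate key since {LabelID, StudioID}⁺ = {ArtistID, Country, Duration, Genre, LabelID, ReleaseYear, StudioID} covers every attribute.
No proper subset of any of these is a key, and no other minimal superkey exists.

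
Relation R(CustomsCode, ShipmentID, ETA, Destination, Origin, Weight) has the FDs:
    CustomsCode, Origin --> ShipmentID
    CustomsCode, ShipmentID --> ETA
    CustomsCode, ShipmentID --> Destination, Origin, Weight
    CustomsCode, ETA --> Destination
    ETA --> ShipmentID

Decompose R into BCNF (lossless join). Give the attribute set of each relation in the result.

{CustomsCode, Destination, ETA, Origin, Weight}; {ETA, ShipmentID}

Candidate keys of the original relation: {CustomsCode, ETA}, {CustomsCode, Origin}, {CustomsCode, ShipmentID}.
Within {CustomsCode, Destination, ETA, Origin, ShipmentID, Weight}: {ETA}⁺ ∩ {CustomsCode, Destination, ETA, Origin, ShipmentID, Weight} = {ETA, ShipmentID}, not the whole set, so ETA --> ShipmentID violates BCNF; decompose into {ETA, ShipmentID} and {CustomsCode, Destination, ETA, Origin, Weight}.
{ETA, ShipmentID} has no BCNF violation.
{CustomsCode, Destination, ETA, Origin, Weight} has no BCNF violation.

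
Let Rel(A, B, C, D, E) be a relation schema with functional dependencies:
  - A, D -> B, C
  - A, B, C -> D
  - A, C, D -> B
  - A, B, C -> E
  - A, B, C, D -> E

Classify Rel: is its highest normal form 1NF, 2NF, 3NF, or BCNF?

Candidate keys: {A, B, C}, {A, D}. Prime attributes: {A, B, C, D}.
Each dependency's left side is a superkey — BCNF holds.

BCNF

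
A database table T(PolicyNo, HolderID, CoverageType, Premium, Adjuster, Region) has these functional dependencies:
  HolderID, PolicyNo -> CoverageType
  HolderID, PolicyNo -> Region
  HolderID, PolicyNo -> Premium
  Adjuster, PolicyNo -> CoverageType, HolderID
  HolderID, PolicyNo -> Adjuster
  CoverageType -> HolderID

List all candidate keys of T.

{Adjuster, PolicyNo}, {CoverageType, PolicyNo}, {HolderID, PolicyNo}

No FD produces {PolicyNo}, so it must be in every candidate key.
{Adjuster, PolicyNo} is a candidate key since {Adjuster, PolicyNo}⁺ = {Adjuster, CoverageType, HolderID, PolicyNo, Premium, Region} covers every attribute.
{CoverageType, PolicyNo} is a candidate key since {CoverageType, PolicyNo}⁺ = {Adjuster, CoverageType, HolderID, PolicyNo, Premium, Region} covers every attribute.
{HolderID, PolicyNo} is a candidate key since {HolderID, PolicyNo}⁺ = {Adjuster, CoverageType, HolderID, PolicyNo, Premium, Region} covers every attribute.
Any other superkey properly contains one of these, so there are no further candidate keys.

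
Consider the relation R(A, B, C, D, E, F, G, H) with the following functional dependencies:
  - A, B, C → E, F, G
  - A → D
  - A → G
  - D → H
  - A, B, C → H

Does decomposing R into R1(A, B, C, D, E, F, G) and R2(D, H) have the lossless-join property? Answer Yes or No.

R1 ∩ R2 = {D}; its closure under F is {D, H}.
Since R2 ⊆ {D, H}, the intersection is a superkey of R2; the decomposition is lossless.

Yes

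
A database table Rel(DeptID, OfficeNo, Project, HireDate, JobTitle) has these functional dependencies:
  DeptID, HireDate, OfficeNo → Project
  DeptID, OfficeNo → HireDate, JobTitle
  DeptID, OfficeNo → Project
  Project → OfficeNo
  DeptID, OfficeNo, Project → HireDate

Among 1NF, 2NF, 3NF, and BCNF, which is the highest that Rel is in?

3NF

Candidate keys: {DeptID, OfficeNo}, {DeptID, Project}. Prime attributes: {DeptID, OfficeNo, Project}.
For Project → OfficeNo we have {Project}⁺ = {OfficeNo, Project}; {Project} is not a superkey, so BCNF fails.
But every attribute on its right side ({OfficeNo}) is prime, and the same holds for every other non-superkey FD, so 3NF still holds.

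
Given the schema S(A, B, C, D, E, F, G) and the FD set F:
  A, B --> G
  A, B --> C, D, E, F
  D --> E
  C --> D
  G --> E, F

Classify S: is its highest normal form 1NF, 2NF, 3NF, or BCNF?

Candidate key: {A, B}. Prime attributes: {A, B}.
D --> E: {D}⁺ = {D, E}, which is not all of the attributes, so the left side is not a superkey — BCNF is violated.
D --> E has non-prime {E} on the right and a non-superkey on the left, so 3NF fails.
No non-prime attribute depends on a proper subset of any candidate key, so 2NF holds.

2NF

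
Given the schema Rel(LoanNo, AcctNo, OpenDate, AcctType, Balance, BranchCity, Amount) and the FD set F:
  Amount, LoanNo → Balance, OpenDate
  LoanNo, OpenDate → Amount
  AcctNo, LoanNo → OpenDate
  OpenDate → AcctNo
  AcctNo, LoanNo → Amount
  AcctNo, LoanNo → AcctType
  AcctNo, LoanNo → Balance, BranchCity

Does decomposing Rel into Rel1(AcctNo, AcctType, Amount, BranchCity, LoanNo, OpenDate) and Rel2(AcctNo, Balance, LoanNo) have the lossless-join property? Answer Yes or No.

Common attributes: {AcctNo, LoanNo}; their closure is {AcctNo, AcctType, Amount, Balance, BranchCity, LoanNo, OpenDate}.
This includes all of Rel1, so the common attributes are a superkey of Rel1 — the join is lossless.

Yes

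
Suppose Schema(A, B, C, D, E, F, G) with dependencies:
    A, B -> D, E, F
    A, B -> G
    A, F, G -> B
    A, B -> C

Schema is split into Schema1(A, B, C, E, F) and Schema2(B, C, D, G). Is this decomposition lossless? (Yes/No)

No

Common attributes: {B, C}; their closure is {B, C}.
Schema1 ⊄ {B, C} and Schema2 ⊄ {B, C}, so the split is lossy.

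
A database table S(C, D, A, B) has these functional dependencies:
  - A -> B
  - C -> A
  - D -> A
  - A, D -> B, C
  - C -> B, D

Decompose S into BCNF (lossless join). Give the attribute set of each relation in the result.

Candidate keys of the original relation: {C}, {D}.
Within {A, B, C, D}: {A}⁺ ∩ {A, B, C, D} = {A, B}, not the whole set, so A -> B violates BCNF; decompose into {A, B} and {A, C, D}.
{A, B}: every determinant is a superkey — BCNF.
{A, C, D}: every determinant is a superkey — BCNF.

{A, B}; {A, C, D}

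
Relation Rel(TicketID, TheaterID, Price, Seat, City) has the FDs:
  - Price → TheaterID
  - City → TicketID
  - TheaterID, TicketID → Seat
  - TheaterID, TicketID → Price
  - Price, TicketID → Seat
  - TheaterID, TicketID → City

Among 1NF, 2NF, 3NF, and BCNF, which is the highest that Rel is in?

3NF

Candidate keys: {City, Price}, {City, TheaterID}, {Price, TicketID}, {TheaterID, TicketID}. Prime attributes: {City, Price, TheaterID, TicketID}.
Price → TheaterID: {Price}⁺ = {Price, TheaterID}, which is not all of the attributes, so the left side is not a superkey — BCNF is violated.
Since {TheaterID} ⊆ prime attributes and every other non-superkey FD also has a prime right side, the schema is in 3NF.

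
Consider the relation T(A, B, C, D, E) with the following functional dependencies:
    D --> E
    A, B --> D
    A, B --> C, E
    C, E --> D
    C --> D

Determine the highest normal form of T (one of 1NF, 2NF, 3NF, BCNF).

Candidate key: {A, B}. Prime attributes: {A, B}.
D --> E: {D}⁺ = {D, E}, which is not all of the attributes, so the left side is not a superkey — BCNF is violated.
D --> E has non-prime {E} on the right and a non-superkey on the left, so 3NF fails.
Checking every proper subset of each key, none determines a non-prime attribute — 2NF is satisfied.

2NF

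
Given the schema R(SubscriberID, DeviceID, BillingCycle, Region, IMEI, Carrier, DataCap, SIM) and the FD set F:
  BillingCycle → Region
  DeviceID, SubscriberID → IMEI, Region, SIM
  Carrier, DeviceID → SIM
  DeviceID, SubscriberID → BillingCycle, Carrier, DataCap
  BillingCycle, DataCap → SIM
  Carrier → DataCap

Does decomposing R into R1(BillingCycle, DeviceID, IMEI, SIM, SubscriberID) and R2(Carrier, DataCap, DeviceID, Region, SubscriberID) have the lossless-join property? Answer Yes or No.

The shared attributes are {DeviceID, SubscriberID} and {DeviceID, SubscriberID}⁺ = {BillingCycle, Carrier, DataCap, DeviceID, IMEI, Region, SIM, SubscriberID}.
This includes all of R1, so the common attributes are a superkey of R1 — the join is lossless.

Yes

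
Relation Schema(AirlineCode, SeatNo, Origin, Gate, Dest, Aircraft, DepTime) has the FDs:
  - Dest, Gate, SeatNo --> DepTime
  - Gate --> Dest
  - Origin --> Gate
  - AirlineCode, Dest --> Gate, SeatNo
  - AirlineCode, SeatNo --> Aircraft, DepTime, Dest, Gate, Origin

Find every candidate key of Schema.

{AirlineCode, Dest}, {AirlineCode, Gate}, {AirlineCode, Origin}, {AirlineCode, SeatNo}

Attributes never on any right-hand side: {AirlineCode} — every candidate key must contain it.
Closure of {AirlineCode, Dest} is {Aircraft, AirlineCode, DepTime, Dest, Gate, Origin, SeatNo}, the whole schema; {AirlineCode, Dest} is a candidate key.
Closure of {AirlineCode, Gate} is {Aircraft, AirlineCode, DepTime, Dest, Gate, Origin, SeatNo}, the whole schema; {AirlineCode, Gate} is a candidate key.
Closure of {AirlineCode, Origin} is {Aircraft, AirlineCode, DepTime, Dest, Gate, Origin, SeatNo}, the whole schema; {AirlineCode, Origin} is a candidate key.
Closure of {AirlineCode, SeatNo} is {Aircraft, AirlineCode, DepTime, Dest, Gate, Origin, SeatNo}, the whole schema; {AirlineCode, SeatNo} is a candidate key.
No proper subset of any of these is a key, and no other minimal superkey exists.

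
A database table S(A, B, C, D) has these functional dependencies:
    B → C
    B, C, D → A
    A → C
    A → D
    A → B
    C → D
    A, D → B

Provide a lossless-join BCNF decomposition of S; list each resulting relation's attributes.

{A, B, C}; {C, D}

Candidate keys of the original relation: {A}, {B}.
In {A, B, C, D}, {C} is not a superkey ({C}⁺ restricted to this set is {C, D}), so split on C → D into {C, D} and {A, B, C}.
{C, D}: every determinant is a superkey — BCNF.
{A, B, C}: every determinant is a superkey — BCNF.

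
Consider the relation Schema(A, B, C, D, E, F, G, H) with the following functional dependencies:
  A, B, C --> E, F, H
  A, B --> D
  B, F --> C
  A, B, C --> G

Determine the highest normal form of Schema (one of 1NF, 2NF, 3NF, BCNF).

1NF

Candidate keys: {A, B, C}, {A, B, F}. Prime attributes: {A, B, C, F}.
A, B --> D: {A, B}⁺ = {A, B, D}, which is not all of the attributes, so the left side is not a superkey — BCNF is violated.
A, B --> D has non-prime {D} on the right and a non-superkey on the left, so 3NF fails.
{A, B} is a proper subset of the key {A, B, C}, and {A, B}⁺ contains the non-prime attribute {D} — a partial dependency, so 2NF is violated.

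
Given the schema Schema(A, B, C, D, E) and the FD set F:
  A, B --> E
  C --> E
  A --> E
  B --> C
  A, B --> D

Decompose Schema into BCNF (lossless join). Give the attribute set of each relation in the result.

{A, B, D}; {B, C}; {C, E}

Candidate key of the original relation: {A, B}.
{A, B, C, D, E}: {C} determines {C, E} here but is not a superkey — split on C --> E, giving {C, E} and {A, B, C, D}.
{C, E} has no BCNF violation.
{A, B, C, D}: {B} determines {B, C} here but is not a superkey — split on B --> C, giving {B, C} and {A, B, D}.
{B, C} has no BCNF violation.
{A, B, D} has no BCNF violation.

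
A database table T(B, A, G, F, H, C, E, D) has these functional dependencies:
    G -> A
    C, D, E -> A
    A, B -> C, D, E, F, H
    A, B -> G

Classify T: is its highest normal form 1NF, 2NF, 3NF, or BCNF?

Candidate keys: {A, B}, {B, C, D, E}, {B, G}. Prime attributes: {A, B, C, D, E, G}.
G -> A: {G}⁺ = {A, G}, which is not all of the attributes, so the left side is not a superkey — BCNF is violated.
Since {A} ⊆ prime attributes and every other non-superkey FD also has a prime right side, the schema is in 3NF.

3NF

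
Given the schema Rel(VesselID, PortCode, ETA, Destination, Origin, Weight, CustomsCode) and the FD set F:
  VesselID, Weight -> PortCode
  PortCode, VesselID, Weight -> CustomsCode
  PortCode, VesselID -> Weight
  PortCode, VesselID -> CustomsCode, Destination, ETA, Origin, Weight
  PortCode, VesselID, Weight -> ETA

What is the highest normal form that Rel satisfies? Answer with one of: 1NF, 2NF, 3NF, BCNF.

Candidate keys: {PortCode, VesselID}, {VesselID, Weight}. Prime attributes: {PortCode, VesselID, Weight}.
Every FD has a superkey on the left, so the relation is in BCNF.

BCNF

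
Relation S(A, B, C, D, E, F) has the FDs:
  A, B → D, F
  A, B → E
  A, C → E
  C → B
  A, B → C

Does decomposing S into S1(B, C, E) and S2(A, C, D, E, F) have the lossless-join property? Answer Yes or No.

Common attributes: {C, E}; their closure is {B, C, E}.
Since S1 ⊆ {B, C, E}, the intersection is a superkey of S1; the decomposition is lossless.

Yes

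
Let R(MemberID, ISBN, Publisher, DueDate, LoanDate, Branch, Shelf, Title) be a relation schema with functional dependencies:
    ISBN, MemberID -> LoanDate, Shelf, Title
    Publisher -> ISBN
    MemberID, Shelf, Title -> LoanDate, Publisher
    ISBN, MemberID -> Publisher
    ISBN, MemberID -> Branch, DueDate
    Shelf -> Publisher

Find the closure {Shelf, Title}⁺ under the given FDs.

Start with {Shelf, Title}.
Shelf -> Publisher applies; add {Publisher} → now {Publisher, Shelf, Title}.
Publisher -> ISBN applies; add {ISBN} → now {ISBN, Publisher, Shelf, Title}.
No further FD applies.

{ISBN, Publisher, Shelf, Title}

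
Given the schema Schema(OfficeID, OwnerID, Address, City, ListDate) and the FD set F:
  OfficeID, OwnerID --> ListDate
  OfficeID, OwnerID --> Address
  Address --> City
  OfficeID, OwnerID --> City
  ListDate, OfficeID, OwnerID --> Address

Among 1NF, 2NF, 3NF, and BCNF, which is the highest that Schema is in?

Candidate key: {OfficeID, OwnerID}. Prime attributes: {OfficeID, OwnerID}.
Address --> City: {Address}⁺ = {Address, City}, which is not all of the attributes, so the left side is not a superkey — BCNF is violated.
Because {City} is non-prime and the left side of Address --> City is not a superkey, the relation is not in 3NF.
No non-prime attribute depends on a proper subset of any candidate key, so 2NF holds.

2NF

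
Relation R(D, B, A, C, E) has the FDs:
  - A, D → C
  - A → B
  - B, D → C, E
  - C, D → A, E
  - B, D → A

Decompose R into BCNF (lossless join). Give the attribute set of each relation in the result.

{A, B}; {A, C, D, E}

Candidate keys of the original relation: {A, D}, {B, D}, {C, D}.
In {A, B, C, D, E}, {A} is not a superkey ({A}⁺ restricted to this set is {A, B}), so split on A → B into {A, B} and {A, C, D, E}.
{A, B} is in BCNF.
{A, C, D, E} is in BCNF.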